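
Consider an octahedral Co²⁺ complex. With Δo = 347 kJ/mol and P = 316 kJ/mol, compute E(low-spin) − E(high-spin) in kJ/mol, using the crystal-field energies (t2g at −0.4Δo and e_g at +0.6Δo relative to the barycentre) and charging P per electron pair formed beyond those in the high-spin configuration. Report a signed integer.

Co is in group 9, so Co²⁺ is d⁷ (9 − 2 = 7).
High-spin d⁷ fills as t2g^5 e_g^2 with CFSE 5(−0.4) + 2(+0.6) = -0.8Δo = -278 kJ/mol.
For low-spin the configuration is t2g^6 e_g^1: orbital energy -1.8 × 347 = -625 kJ/mol, and 1 additional pair relative to high-spin adds 316 kJ/mol, giving -309 kJ/mol.
The difference is -309 − (-278) = -31 kJ/mol, so low-spin lies lower.

-31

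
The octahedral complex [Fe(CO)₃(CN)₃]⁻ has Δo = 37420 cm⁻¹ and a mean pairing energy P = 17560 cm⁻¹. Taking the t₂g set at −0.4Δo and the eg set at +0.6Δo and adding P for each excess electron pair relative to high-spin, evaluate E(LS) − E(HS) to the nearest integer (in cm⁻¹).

Ligand charges: 3×(+0) from CO and 3×(-1) from CN⁻ sum to -3; with overall charge -1, Fe is +2.
Fe is in group 8, so Fe²⁺ is d⁶ (8 − 2 = 6).
High-spin: t₂g⁴ eg², CFSE = -0.4Δo = -14968 cm⁻¹.
Low-spin: t₂g⁶ eg⁰, orbital CFSE = -2.4Δo = -89808 cm⁻¹; plus 2 excess pairs × P = +35120 cm⁻¹; total -54688 cm⁻¹.
The difference is -54688 − (-14968) = -39720 cm⁻¹, so low-spin lies lower.

-39720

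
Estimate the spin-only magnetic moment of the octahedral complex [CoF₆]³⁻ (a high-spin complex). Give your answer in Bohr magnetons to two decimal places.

4.90 Bohr magnetons

Each F⁻ contributes -1; 6 × (-1) = -6. With overall charge -3, Co is in the +3 oxidation state.
Co is in group 9, so Co³⁺ is d⁶ (9 − 3 = 6).
Configuration: t2g^4 e_g^2 → 4 unpaired electrons.
μ(spin-only) = √[4(4+2)] = √24 ≈ 4.90 Bohr magnetons.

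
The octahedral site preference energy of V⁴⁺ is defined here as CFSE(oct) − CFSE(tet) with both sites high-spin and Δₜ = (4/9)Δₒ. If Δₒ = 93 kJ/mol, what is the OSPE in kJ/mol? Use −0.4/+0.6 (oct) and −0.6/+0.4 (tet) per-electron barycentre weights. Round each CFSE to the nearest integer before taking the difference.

-12

V is in group 5, so V⁴⁺ is d¹ (5 − 4 = 1).
Octahedral high-spin t₂g¹ eg⁰: CFSE = -0.4 × 93 = -37 kJ/mol.
Tetrahedral: e¹ t₂⁰, CFSE = 1(−0.6) + 0(+0.4) = -0.6Δₜ = -0.6 × (4/9) × 93 = -25 kJ/mol.
OSPE = CFSE(oct) − CFSE(tet) = -37 − (-25) = -12 kJ/mol.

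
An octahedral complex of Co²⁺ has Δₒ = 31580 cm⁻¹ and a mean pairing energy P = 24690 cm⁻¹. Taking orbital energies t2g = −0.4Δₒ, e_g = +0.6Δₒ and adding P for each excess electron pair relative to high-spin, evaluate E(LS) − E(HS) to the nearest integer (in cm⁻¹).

-6890

Group 9 minus oxidation state +2 gives a d⁷ configuration for Co²⁺.
High-spin d⁷ fills as t2g^5 e_g^2 with CFSE 5(−0.4) + 2(+0.6) = -0.8Δₒ = -25264 cm⁻¹.
For low-spin the configuration is t2g^6 e_g^1: orbital energy -1.8 × 31580 = -56844 cm⁻¹, and 1 additional pair relative to high-spin adds 24690 cm⁻¹, giving -32154 cm⁻¹.
E(LS) − E(HS) = -32154 − (-25264) = -6890 cm⁻¹.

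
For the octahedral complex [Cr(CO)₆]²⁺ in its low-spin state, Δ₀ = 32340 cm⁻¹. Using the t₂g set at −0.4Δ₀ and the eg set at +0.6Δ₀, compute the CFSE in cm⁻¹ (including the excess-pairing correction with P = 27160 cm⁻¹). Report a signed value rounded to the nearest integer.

CO is neutral, so the +2 overall charge sits on Cr: oxidation state +2.
Cr is in group 6, so Cr²⁺ is d⁴ (6 − 2 = 4).
Configuration: t₂g⁴ eg⁰.
CFSE(orbital) = 4×(-0.4Δ₀) + 0×(0.6Δ₀) = -1.6Δ₀; with Δ₀ = 32340 cm⁻¹ that is -51744 cm⁻¹.
Relative to high-spin t₂g³ eg¹ (0 paired), the low-spin configuration has 1 additional pair, contributing +1 × 27160 = +27160 cm⁻¹.
Overall CFSE = -51744 + 27160 = -24584 cm⁻¹.

-24584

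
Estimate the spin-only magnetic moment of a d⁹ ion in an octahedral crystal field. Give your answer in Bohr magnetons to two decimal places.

For octahedral d⁹ the high- and low-spin configurations coincide.
Configuration: t₂g⁶ eg³ → 1 unpaired electron.
μ(spin-only) = √[1(1+2)] = √3 ≈ 1.73 Bohr magnetons.

1.73 Bohr magnetons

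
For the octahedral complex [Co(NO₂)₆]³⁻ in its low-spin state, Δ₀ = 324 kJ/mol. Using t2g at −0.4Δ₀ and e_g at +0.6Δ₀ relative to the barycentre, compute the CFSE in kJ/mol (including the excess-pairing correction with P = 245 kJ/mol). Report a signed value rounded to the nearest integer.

Each NO₂⁻ contributes -1; 6 × (-1) = -6. With overall charge -3, Co is in the +3 oxidation state.
Co is in group 9, so Co³⁺ is d⁶ (9 − 3 = 6).
The d⁶ electrons fill as t2g^6 e_g^0.
CFSE(orbital) = 6×(-0.4Δ₀) + 0×(0.6Δ₀) = -2.4Δ₀; with Δ₀ = 324 kJ/mol that is -778 kJ/mol.
Relative to high-spin t2g^4 e_g^2 (1 paired), the low-spin configuration has 2 additional pairs, contributing +2 × 245 = +490 kJ/mol.
Overall CFSE = -778 + 490 = -288 kJ/mol.

-288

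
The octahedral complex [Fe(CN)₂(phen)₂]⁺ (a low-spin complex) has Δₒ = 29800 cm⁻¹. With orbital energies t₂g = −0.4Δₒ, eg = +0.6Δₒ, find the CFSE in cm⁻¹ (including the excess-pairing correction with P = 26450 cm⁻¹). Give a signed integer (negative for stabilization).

-6700

Ligand charges: 2×(-1) from CN⁻ and 2×(+0) from phen sum to -2; with overall charge +1, Fe is +3.
Fe³⁺: group 8, so d-count = 8 − 3 = 5.
The d⁵ electrons fill as t₂g⁵ eg⁰.
The orbital stabilization is -2.0Δₒ = -2.0 × 29800 = -59600 cm⁻¹.
High-spin d⁵ would be t₂g³ eg² with 0 pairs; low-spin has 2, so 2 excess pairs cost +2P = +52900 cm⁻¹.
Combining: -59600 + 52900 = -6700 cm⁻¹.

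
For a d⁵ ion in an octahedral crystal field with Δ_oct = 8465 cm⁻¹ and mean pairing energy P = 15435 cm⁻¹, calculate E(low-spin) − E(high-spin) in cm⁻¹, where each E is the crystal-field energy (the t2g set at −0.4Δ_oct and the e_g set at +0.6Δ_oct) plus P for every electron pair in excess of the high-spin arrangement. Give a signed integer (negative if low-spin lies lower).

High-spin d⁵ fills as t2g^3 e_g^2 with CFSE 3(−0.4) + 2(+0.6) = 0.0Δ_oct = 0 cm⁻¹.
Low-spin t2g^5 e_g^0 gives -2.0Δ_oct = -16930 cm⁻¹, but forming 2 extra pairs costs 2P = 30870 cm⁻¹, so E(LS) = -16930 + 30870 = 13940 cm⁻¹.
Thus E(LS) − E(HS) = 13940 cm⁻¹.

13940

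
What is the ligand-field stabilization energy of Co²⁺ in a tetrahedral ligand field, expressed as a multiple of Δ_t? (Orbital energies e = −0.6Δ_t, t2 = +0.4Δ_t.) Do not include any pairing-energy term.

Co is in group 9, so Co²⁺ is d⁷ (9 − 2 = 7).
Tetrahedral splitting is small, so the complex is high-spin.
Configuration: e^4 t2^3.
CFSE = 4(-0.6Δ_t) + 3(0.4Δ_t) = -2.4Δ_t + 1.2Δ_t = -1.2Δ_t.

-1.2 Δ_t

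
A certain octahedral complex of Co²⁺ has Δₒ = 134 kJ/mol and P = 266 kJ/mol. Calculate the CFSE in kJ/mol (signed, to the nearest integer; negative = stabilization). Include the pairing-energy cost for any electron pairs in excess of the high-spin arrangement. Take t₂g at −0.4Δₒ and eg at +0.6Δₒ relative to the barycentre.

-107

Co²⁺: group 9, so d-count = 9 − 2 = 7.
Since Δₒ = 134 kJ/mol < P = 266 kJ/mol, the complex adopts the high-spin configuration.
Configuration: t₂g⁵ eg².
Orbital CFSE = -0.8Δₒ = -0.8 × 134 = -107 kJ/mol.
High-spin has no excess pairs, so no pairing correction applies.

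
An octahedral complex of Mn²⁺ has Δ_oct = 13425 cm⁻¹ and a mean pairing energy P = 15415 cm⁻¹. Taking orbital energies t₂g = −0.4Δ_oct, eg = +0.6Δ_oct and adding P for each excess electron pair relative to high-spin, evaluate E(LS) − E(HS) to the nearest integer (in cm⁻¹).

3980

Mn²⁺: group 7, so d-count = 7 − 2 = 5.
In the high-spin limit (t₂g³ eg²) the orbital term is 0.0Δ_oct = 0 cm⁻¹, with no excess pairing.
Low-spin: t₂g⁵ eg⁰, orbital CFSE = -2.0Δ_oct = -26850 cm⁻¹; plus 2 excess pairs × P = +30830 cm⁻¹; total 3980 cm⁻¹.
Thus E(LS) − E(HS) = 3980 cm⁻¹.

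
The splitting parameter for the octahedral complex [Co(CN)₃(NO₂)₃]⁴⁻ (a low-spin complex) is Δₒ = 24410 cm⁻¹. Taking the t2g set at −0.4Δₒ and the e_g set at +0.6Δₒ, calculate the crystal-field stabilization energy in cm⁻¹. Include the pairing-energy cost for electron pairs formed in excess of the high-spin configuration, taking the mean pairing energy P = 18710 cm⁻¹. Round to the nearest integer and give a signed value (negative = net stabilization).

Ligand charges: 3×(-1) from CN⁻ and 3×(-1) from NO₂⁻ sum to -6; with overall charge -4, Co is +2.
Co is in group 9, so Co²⁺ is d⁷ (9 − 2 = 7).
Configuration: t2g^6 e_g^1.
CFSE(orbital) = 6×(-0.4Δₒ) + 1×(0.6Δₒ) = -1.8Δₒ; with Δₒ = 24410 cm⁻¹ that is -43938 cm⁻¹.
Pairing penalty: 3 pairs vs 2 in the high-spin reference → 1 extra × P = 18710 cm⁻¹.
Net CFSE = -43938 + 18710 = -25228 cm⁻¹.

-25228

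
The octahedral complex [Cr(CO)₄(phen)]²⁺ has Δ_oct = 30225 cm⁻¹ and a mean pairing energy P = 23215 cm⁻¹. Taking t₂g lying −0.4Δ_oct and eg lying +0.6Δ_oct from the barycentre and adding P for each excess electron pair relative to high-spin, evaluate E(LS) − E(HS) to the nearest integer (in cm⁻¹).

-7010

Ligand charges: 4×(+0) from CO and 1×(+0) from phen sum to +0; with overall charge +2, Cr is +2.
Cr²⁺: group 6, so d-count = 6 − 2 = 4.
In the high-spin limit (t₂g³ eg¹) the orbital term is -0.6Δ_oct = -18135 cm⁻¹, with no excess pairing.
Low-spin t₂g⁴ eg⁰ gives -1.6Δ_oct = -48360 cm⁻¹, but forming 1 extra pair costs 1P = 23215 cm⁻¹, so E(LS) = -48360 + 23215 = -25145 cm⁻¹.
Thus E(LS) − E(HS) = -7010 cm⁻¹.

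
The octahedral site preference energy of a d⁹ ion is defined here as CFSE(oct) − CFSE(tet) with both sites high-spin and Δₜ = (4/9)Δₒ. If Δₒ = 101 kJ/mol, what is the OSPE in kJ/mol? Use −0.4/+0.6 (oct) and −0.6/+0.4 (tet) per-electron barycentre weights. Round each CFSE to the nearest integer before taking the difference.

-43

In an octahedral site d⁹ (HS) is t₂g⁶ eg³, giving CFSE(oct) = -0.6Δₒ = -61 kJ/mol.
In a tetrahedral site the filling is e⁴ t₂⁵: CFSE(tet) = -0.4Δₜ = -0.4 × (4/9)(101) = -18 kJ/mol.
OSPE = CFSE(oct) − CFSE(tet) = -61 − (-18) = -43 kJ/mol.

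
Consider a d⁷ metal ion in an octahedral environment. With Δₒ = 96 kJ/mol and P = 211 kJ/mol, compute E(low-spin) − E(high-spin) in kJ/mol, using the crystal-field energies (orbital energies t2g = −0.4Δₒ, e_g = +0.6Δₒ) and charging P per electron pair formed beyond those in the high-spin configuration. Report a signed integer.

115

High-spin d⁷ fills as t2g^5 e_g^2 with CFSE 5(−0.4) + 2(+0.6) = -0.8Δₒ = -77 kJ/mol.
Low-spin t2g^6 e_g^1 gives -1.8Δₒ = -173 kJ/mol, but forming 1 extra pair costs 1P = 211 kJ/mol, so E(LS) = -173 + 211 = 38 kJ/mol.
E(LS) − E(HS) = 38 − (-77) = 115 kJ/mol.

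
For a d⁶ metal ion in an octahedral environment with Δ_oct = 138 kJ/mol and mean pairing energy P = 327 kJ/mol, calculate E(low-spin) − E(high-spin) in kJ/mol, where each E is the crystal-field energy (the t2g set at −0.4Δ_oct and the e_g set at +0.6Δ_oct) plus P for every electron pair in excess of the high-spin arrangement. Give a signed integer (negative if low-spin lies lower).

378

In the high-spin limit (t2g^4 e_g^2) the orbital term is -0.4Δ_oct = -55 kJ/mol, with no excess pairing.
Low-spin: t2g^6 e_g^0, orbital CFSE = -2.4Δ_oct = -331 kJ/mol; plus 2 excess pairs × P = +654 kJ/mol; total 323 kJ/mol.
The difference is 323 − (-55) = 378 kJ/mol, so high-spin lies lower.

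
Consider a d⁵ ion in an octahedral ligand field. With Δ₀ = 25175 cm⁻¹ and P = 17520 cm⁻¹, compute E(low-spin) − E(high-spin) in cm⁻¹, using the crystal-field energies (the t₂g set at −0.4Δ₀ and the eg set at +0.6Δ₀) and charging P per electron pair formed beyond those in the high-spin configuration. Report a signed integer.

High-spin: t₂g³ eg², CFSE = 0.0Δ₀ = 0 cm⁻¹.
For low-spin the configuration is t₂g⁵ eg⁰: orbital energy -2.0 × 25175 = -50350 cm⁻¹, and 2 additional pairs relative to high-spin add 35040 cm⁻¹, giving -15310 cm⁻¹.
Thus E(LS) − E(HS) = -15310 cm⁻¹.

-15310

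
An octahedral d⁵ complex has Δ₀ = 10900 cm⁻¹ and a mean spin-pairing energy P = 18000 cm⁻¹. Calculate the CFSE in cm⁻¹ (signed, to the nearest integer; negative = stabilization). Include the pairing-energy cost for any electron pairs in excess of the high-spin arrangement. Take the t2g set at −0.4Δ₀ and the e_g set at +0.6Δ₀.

Δ₀ < P, so pairing is avoided: the ground state is high-spin.
Configuration: t2g^3 e_g^2.
Orbital CFSE = 0.0Δ₀ = 0.0 × 10900 = 0 cm⁻¹.
High-spin has no excess pairs, so no pairing correction applies.

0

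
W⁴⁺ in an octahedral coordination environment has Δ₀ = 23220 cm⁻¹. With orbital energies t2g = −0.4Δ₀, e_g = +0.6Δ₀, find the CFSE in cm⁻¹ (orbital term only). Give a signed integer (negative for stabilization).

W is in group 6, so W⁴⁺ is d² (6 − 4 = 2).
The d² electrons fill as t2g^2 e_g^0.
Orbital CFSE = 2(-0.4) + 0(0.6) = -0.8Δ₀ = -0.8 × 23220 = -18576 cm⁻¹.

-18576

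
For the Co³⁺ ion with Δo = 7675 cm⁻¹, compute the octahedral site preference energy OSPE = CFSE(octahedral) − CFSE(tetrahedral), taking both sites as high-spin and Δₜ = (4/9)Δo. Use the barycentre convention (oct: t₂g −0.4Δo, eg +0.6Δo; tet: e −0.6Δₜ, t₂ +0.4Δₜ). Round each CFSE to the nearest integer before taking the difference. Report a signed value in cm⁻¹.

Co is in group 9, so Co³⁺ is d⁶ (9 − 3 = 6).
Octahedral (high-spin): t₂g⁴ eg², CFSE = 4(−0.4) + 2(+0.6) = -0.4Δo = -0.4 × 7675 = -3070 cm⁻¹.
In a tetrahedral site the filling is e³ t₂³: CFSE(tet) = -0.6Δₜ = -0.6 × (4/9)(7675) = -2047 cm⁻¹.
OSPE = -3070 − (-2047) = -1023 cm⁻¹.

-1023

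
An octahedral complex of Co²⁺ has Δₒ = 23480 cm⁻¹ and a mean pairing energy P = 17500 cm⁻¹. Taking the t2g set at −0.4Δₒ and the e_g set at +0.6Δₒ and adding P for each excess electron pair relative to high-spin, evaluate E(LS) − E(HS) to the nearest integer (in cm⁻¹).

-5980

Co is in group 9, so Co²⁺ is d⁷ (9 − 2 = 7).
In the high-spin limit (t2g^5 e_g^2) the orbital term is -0.8Δₒ = -18784 cm⁻¹, with no excess pairing.
Low-spin: t2g^6 e_g^1, orbital CFSE = -1.8Δₒ = -42264 cm⁻¹; plus 1 excess pair × P = +17500 cm⁻¹; total -24764 cm⁻¹.
The difference is -24764 − (-18784) = -5980 cm⁻¹, so low-spin lies lower.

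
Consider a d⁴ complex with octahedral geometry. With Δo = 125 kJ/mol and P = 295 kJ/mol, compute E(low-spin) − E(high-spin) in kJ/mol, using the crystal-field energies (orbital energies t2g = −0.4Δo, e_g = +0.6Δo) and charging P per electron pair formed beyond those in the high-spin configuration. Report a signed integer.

In the high-spin limit (t2g^3 e_g^1) the orbital term is -0.6Δo = -75 kJ/mol, with no excess pairing.
For low-spin the configuration is t2g^4 e_g^0: orbital energy -1.6 × 125 = -200 kJ/mol, and 1 additional pair relative to high-spin adds 295 kJ/mol, giving 95 kJ/mol.
The difference is 95 − (-75) = 170 kJ/mol, so high-spin lies lower.

170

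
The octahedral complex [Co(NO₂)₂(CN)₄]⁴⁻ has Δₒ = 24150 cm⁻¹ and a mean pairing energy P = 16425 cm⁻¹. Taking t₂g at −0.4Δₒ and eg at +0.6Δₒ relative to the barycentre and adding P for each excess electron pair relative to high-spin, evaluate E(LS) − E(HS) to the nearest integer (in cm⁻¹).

-7725

Ligand charges: 2×(-1) from NO₂⁻ and 4×(-1) from CN⁻ sum to -6; with overall charge -4, Co is +2.
Group 9 minus oxidation state +2 gives a d⁷ configuration for Co²⁺.
High-spin: t₂g⁵ eg², CFSE = -0.8Δₒ = -19320 cm⁻¹.
Low-spin t₂g⁶ eg¹ gives -1.8Δₒ = -43470 cm⁻¹, but forming 1 extra pair costs 1P = 16425 cm⁻¹, so E(LS) = -43470 + 16425 = -27045 cm⁻¹.
E(LS) − E(HS) = -27045 − (-19320) = -7725 cm⁻¹.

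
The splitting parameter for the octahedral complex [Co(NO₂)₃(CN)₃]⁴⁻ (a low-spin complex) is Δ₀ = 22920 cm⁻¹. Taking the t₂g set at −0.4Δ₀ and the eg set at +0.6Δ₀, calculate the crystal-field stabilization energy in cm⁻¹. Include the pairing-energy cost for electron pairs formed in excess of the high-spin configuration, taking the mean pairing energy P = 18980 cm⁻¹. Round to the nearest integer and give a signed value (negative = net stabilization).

Ligand charges: 3×(-1) from NO₂⁻ and 3×(-1) from CN⁻ sum to -6; with overall charge -4, Co is +2.
Co²⁺: group 9, so d-count = 9 − 2 = 7.
Configuration: t₂g⁶ eg¹.
CFSE(orbital) = 6×(-0.4Δ₀) + 1×(0.6Δ₀) = -1.8Δ₀; with Δ₀ = 22920 cm⁻¹ that is -41256 cm⁻¹.
High-spin d⁷ would be t₂g⁵ eg² with 2 pairs; low-spin has 3, so 1 excess pair costs +1P = +18980 cm⁻¹.
Overall CFSE = -41256 + 18980 = -22276 cm⁻¹.

-22276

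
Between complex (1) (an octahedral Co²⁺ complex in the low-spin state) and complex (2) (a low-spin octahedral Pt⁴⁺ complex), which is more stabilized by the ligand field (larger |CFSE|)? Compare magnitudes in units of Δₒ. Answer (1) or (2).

(1): Group 9 minus oxidation state +2 gives a d⁷ configuration for Co²⁺; t2g^6 e_g^1, CFSE = -1.8Δₒ.
(2): Group 10 minus oxidation state +4 gives a d⁶ configuration for Pt⁴⁺; t₂g⁶ eg⁰, CFSE = -2.4Δₒ.
So (2) has the larger |CFSE|.

(2)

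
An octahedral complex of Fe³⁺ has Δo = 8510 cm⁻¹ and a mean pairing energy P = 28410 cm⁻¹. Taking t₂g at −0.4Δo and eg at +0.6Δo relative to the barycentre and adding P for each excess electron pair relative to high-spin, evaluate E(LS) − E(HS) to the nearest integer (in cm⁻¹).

39800

Fe sits in group 8; removing 3 electrons leaves Fe³⁺ with 8 − 3 = 5 d electrons.
High-spin d⁵ fills as t₂g³ eg² with CFSE 3(−0.4) + 2(+0.6) = 0.0Δo = 0 cm⁻¹.
Low-spin: t₂g⁵ eg⁰, orbital CFSE = -2.0Δo = -17020 cm⁻¹; plus 2 excess pairs × P = +56820 cm⁻¹; total 39800 cm⁻¹.
E(LS) − E(HS) = 39800 − (0) = 39800 cm⁻¹.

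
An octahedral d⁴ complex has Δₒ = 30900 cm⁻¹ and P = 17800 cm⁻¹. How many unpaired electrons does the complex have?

With Δₒ > P the complex is low-spin.
Filling d⁴ accordingly: t₂g⁴ eg⁰.
Unpaired electrons: 2.

2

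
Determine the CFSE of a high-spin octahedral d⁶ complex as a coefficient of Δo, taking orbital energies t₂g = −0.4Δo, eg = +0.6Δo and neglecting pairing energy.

-0.4 Δo

Configuration: t₂g⁴ eg².
CFSE = 4(-0.4Δo) + 2(0.6Δo) = -1.6Δo + 1.2Δo = -0.4Δo.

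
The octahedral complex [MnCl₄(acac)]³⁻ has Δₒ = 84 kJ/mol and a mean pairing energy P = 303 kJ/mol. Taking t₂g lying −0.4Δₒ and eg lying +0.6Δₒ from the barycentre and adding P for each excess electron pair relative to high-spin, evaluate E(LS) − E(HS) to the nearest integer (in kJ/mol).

Ligand charges: 4×(-1) from Cl⁻ and 1×(-1) from acac⁻ sum to -5; with overall charge -3, Mn is +2.
Mn sits in group 7; removing 2 electrons leaves Mn²⁺ with 7 − 2 = 5 d electrons.
In the high-spin limit (t₂g³ eg²) the orbital term is 0.0Δₒ = 0 kJ/mol, with no excess pairing.
Low-spin t₂g⁵ eg⁰ gives -2.0Δₒ = -168 kJ/mol, but forming 2 extra pairs costs 2P = 606 kJ/mol, so E(LS) = -168 + 606 = 438 kJ/mol.
Thus E(LS) − E(HS) = 438 kJ/mol.

438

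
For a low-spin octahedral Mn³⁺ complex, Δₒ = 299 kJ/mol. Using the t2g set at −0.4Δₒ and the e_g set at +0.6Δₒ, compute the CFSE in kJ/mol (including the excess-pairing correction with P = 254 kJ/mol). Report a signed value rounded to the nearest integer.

-224

Mn³⁺: group 7, so d-count = 7 − 3 = 4.
Configuration: t2g^4 e_g^0.
CFSE(orbital) = 4×(-0.4Δₒ) + 0×(0.6Δₒ) = -1.6Δₒ; with Δₒ = 299 kJ/mol that is -478 kJ/mol.
High-spin d⁴ would be t2g^3 e_g^1 with 0 pairs; low-spin has 1, so 1 excess pair costs +1P = +254 kJ/mol.
Overall CFSE = -478 + 254 = -224 kJ/mol.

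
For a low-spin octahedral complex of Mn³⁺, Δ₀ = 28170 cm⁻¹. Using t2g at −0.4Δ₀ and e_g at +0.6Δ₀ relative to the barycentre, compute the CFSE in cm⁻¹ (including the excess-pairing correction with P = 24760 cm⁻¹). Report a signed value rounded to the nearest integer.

Group 7 minus oxidation state +3 gives a d⁴ configuration for Mn³⁺.
Configuration: t2g^4 e_g^0.
Orbital CFSE = 4(-0.4) + 0(0.6) = -1.6Δ₀ = -1.6 × 28170 = -45072 cm⁻¹.
High-spin d⁴ would be t2g^3 e_g^1 with 0 pairs; low-spin has 1, so 1 excess pair costs +1P = +24760 cm⁻¹.
Overall CFSE = -45072 + 24760 = -20312 cm⁻¹.

-20312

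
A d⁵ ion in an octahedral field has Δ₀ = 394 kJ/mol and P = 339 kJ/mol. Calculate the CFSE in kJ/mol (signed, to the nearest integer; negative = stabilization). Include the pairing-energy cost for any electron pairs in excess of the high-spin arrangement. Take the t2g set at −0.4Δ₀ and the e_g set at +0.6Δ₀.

Since Δ₀ = 394 kJ/mol > P = 339 kJ/mol, the complex adopts the low-spin configuration.
That gives t2g^5 e_g^0.
Orbital CFSE = -2.0Δ₀ = -2.0 × 394 = -788 kJ/mol.
Excess pairs vs high-spin: 2 − 0 = 2; pairing cost = +678 kJ/mol.
Net CFSE = -788 + 678 = -110 kJ/mol.

-110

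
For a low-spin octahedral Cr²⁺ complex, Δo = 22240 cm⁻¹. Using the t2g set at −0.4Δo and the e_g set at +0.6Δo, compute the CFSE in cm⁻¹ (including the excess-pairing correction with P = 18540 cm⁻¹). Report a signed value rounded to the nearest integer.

Group 6 minus oxidation state +2 gives a d⁴ configuration for Cr²⁺.
Electron filling gives t2g^4 e_g^0.
CFSE(orbital) = 4×(-0.4Δo) + 0×(0.6Δo) = -1.6Δo; with Δo = 22240 cm⁻¹ that is -35584 cm⁻¹.
Pairing penalty: 1 pair vs 0 in the high-spin reference → 1 extra × P = 18540 cm⁻¹.
Combining: -35584 + 18540 = -17044 cm⁻¹.

-17044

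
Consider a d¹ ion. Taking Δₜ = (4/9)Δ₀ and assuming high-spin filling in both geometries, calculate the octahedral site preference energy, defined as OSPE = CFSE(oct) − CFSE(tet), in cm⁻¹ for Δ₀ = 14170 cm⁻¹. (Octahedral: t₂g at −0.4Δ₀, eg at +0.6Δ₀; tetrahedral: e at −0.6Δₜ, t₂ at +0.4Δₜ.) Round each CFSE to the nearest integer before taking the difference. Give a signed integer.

-1889

Octahedral high-spin t2g^1 e_g^0: CFSE = -0.4 × 14170 = -5668 cm⁻¹.
Tetrahedral: e^1 t2^0, CFSE = 1(−0.6) + 0(+0.4) = -0.6Δₜ = -0.6 × (4/9) × 14170 = -3779 cm⁻¹.
OSPE = CFSE(oct) − CFSE(tet) = -5668 − (-3779) = -1889 cm⁻¹.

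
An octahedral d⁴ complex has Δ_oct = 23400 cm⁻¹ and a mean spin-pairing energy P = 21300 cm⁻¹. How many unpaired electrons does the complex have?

2

Here Δ_oct > P (23400 > 21300), so the low-spin state is favoured.
That gives t₂g⁴ eg⁰.
Unpaired electrons: 2.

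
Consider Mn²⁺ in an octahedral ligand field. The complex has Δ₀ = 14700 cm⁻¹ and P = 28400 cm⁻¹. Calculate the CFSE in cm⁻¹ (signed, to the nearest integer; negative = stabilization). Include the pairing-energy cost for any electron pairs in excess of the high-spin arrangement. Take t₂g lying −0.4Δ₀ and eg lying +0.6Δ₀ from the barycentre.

Group 7 minus oxidation state +2 gives a d⁵ configuration for Mn²⁺.
Since Δ₀ = 14700 cm⁻¹ < P = 28400 cm⁻¹, the complex adopts the high-spin configuration.
That gives t₂g³ eg².
Orbital CFSE = 0.0Δ₀ = 0.0 × 14700 = 0 cm⁻¹.
High-spin has no excess pairs, so no pairing correction applies.

0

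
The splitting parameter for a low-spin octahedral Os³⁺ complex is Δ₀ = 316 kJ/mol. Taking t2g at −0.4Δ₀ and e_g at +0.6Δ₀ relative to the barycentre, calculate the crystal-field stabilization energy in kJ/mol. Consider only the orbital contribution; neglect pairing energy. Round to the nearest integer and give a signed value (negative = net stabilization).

Os is in group 8, so Os³⁺ is d⁵ (8 − 3 = 5).
Electron filling gives t2g^5 e_g^0.
Orbital CFSE = 5(-0.4) + 0(0.6) = -2.0Δ₀ = -2.0 × 316 = -632 kJ/mol.

-632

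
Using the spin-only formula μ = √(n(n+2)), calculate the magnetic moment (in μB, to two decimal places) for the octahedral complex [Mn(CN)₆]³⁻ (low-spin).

Each CN⁻ contributes -1; 6 × (-1) = -6. With overall charge -3, Mn is in the +3 oxidation state.
Group 7 minus oxidation state +3 gives a d⁴ configuration for Mn³⁺.
Configuration: t2g^4 e_g^0 → 2 unpaired electrons.
μ(spin-only) = √[2(2+2)] = √8 ≈ 2.83 μB.

2.83 μB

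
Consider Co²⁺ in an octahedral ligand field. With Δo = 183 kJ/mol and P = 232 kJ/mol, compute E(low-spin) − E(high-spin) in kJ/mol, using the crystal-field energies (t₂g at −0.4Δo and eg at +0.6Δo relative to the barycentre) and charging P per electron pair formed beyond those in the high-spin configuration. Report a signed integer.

Co sits in group 9; removing 2 electrons leaves Co²⁺ with 9 − 2 = 7 d electrons.
In the high-spin limit (t₂g⁵ eg²) the orbital term is -0.8Δo = -146 kJ/mol, with no excess pairing.
For low-spin the configuration is t₂g⁶ eg¹: orbital energy -1.8 × 183 = -329 kJ/mol, and 1 additional pair relative to high-spin adds 232 kJ/mol, giving -97 kJ/mol.
The difference is -97 − (-146) = 49 kJ/mol, so high-spin lies lower.

49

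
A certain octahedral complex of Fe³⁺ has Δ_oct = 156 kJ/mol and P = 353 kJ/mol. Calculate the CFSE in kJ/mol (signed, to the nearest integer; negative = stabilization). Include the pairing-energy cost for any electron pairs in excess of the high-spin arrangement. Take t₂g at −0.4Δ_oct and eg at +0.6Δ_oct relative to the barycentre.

Fe sits in group 8; removing 3 electrons leaves Fe³⁺ with 8 − 3 = 5 d electrons.
Δ_oct < P, so pairing is avoided: the ground state is high-spin.
Filling d⁵ accordingly: t₂g³ eg².
Orbital CFSE = 0.0Δ_oct = 0.0 × 156 = 0 kJ/mol.
High-spin has no excess pairs, so no pairing correction applies.

0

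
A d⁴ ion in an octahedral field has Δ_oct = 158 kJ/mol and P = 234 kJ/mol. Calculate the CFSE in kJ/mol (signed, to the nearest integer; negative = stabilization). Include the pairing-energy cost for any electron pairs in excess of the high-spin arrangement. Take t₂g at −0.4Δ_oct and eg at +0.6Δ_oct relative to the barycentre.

-95

Δ_oct < P, so pairing is avoided: the ground state is high-spin.
Filling d⁴ accordingly: t₂g³ eg¹.
Orbital CFSE = -0.6Δ_oct = -0.6 × 158 = -95 kJ/mol.
High-spin has no excess pairs, so no pairing correction applies.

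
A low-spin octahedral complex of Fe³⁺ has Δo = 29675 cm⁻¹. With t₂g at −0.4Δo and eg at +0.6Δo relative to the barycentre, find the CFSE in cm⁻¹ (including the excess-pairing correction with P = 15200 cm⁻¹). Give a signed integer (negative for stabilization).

-28950

Fe sits in group 8; removing 3 electrons leaves Fe³⁺ with 8 − 3 = 5 d electrons.
Configuration: t₂g⁵ eg⁰.
Orbital CFSE = 5(-0.4) + 0(0.6) = -2.0Δo = -2.0 × 29675 = -59350 cm⁻¹.
Relative to high-spin t₂g³ eg² (0 paired), the low-spin configuration has 2 additional pairs, contributing +2 × 15200 = +30400 cm⁻¹.
Net CFSE = -59350 + 30400 = -28950 cm⁻¹.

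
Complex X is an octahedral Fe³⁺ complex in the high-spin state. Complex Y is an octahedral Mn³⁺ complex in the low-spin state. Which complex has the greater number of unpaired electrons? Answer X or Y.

X

X: Group 8 minus oxidation state +3 gives a d⁵ configuration for Fe³⁺; t₂g³ eg² → 5 unpaired.
Y: Mn sits in group 7; removing 3 electrons leaves Mn³⁺ with 7 − 3 = 4 d electrons; t2g^4 e_g^0 → 2 unpaired.
So X has more unpaired electrons.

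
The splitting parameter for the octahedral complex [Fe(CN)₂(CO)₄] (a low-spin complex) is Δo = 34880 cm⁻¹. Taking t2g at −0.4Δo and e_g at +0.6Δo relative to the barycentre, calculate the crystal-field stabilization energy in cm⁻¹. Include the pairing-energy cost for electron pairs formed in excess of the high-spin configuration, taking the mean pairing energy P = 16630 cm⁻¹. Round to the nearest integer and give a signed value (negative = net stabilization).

-50452

Ligand charges: 2×(-1) from CN⁻ and 4×(+0) from CO sum to -2; with overall charge +0, Fe is +2.
Fe sits in group 8; removing 2 electrons leaves Fe²⁺ with 8 − 2 = 6 d electrons.
Configuration: t2g^6 e_g^0.
The orbital stabilization is -2.4Δo = -2.4 × 34880 = -83712 cm⁻¹.
High-spin d⁶ would be t2g^4 e_g^2 with 1 pair; low-spin has 3, so 2 excess pairs cost +2P = +33260 cm⁻¹.
Net CFSE = -83712 + 33260 = -50452 cm⁻¹.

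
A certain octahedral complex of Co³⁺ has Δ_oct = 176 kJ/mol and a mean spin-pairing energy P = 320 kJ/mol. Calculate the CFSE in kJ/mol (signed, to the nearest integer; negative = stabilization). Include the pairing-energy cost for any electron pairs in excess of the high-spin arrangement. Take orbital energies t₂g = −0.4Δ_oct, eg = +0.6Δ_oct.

-70

Group 9 minus oxidation state +3 gives a d⁶ configuration for Co³⁺.
Δ_oct < P, so pairing is avoided: the ground state is high-spin.
Filling d⁶ accordingly: t₂g⁴ eg².
Orbital CFSE = -0.4Δ_oct = -0.4 × 176 = -70 kJ/mol.
High-spin has no excess pairs, so no pairing correction applies.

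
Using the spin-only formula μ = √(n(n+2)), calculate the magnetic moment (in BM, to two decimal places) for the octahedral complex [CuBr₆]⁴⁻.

1.73 BM

Each Br⁻ contributes -1; 6 × (-1) = -6. With overall charge -4, Cu is in the +2 oxidation state.
Cu sits in group 11; removing 2 electrons leaves Cu²⁺ with 11 − 2 = 9 d electrons.
Configuration: t₂g⁶ eg³ → 1 unpaired electron.
μ(spin-only) = √[1(1+2)] = √3 ≈ 1.73 BM.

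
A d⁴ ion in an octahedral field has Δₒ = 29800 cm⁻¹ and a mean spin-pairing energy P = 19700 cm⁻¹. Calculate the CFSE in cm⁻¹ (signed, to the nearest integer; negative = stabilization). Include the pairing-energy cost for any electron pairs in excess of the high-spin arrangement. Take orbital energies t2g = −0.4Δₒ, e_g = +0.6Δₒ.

-27980

Here Δₒ > P (29800 > 19700), so the low-spin state is favoured.
Filling d⁴ accordingly: t2g^4 e_g^0.
Orbital CFSE = -1.6Δₒ = -1.6 × 29800 = -47680 cm⁻¹.
Excess pairs vs high-spin: 1 − 0 = 1; pairing cost = +19700 cm⁻¹.
Net CFSE = -47680 + 19700 = -27980 cm⁻¹.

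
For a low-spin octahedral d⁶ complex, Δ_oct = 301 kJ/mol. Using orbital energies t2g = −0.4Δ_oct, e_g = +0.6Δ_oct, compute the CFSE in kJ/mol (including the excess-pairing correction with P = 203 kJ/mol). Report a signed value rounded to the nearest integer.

-316

Configuration: t2g^6 e_g^0.
The orbital stabilization is -2.4Δ_oct = -2.4 × 301 = -722 kJ/mol.
Relative to high-spin t2g^4 e_g^2 (1 paired), the low-spin configuration has 2 additional pairs, contributing +2 × 203 = +406 kJ/mol.
Combining: -722 + 406 = -316 kJ/mol.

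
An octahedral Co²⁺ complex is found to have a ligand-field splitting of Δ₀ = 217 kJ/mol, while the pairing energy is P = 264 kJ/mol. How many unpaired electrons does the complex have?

Group 9 minus oxidation state +2 gives a d⁷ configuration for Co²⁺.
Since Δ₀ = 217 kJ/mol < P = 264 kJ/mol, the complex adopts the high-spin configuration.
Filling d⁷ accordingly: t₂g⁵ eg².
Unpaired electrons: 3.

3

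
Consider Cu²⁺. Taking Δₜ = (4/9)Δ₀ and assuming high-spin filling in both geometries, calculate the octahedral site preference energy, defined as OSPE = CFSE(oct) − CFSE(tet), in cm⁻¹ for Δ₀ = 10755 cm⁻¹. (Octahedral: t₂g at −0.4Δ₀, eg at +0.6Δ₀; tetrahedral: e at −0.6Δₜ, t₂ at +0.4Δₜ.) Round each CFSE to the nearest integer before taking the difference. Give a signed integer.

Cu is in group 11, so Cu²⁺ is d⁹ (11 − 2 = 9).
In an octahedral site d⁹ (HS) is t₂g⁶ eg³, giving CFSE(oct) = -0.6Δ₀ = -6453 cm⁻¹.
In a tetrahedral site the filling is e⁴ t₂⁵: CFSE(tet) = -0.4Δₜ = -0.4 × (4/9)(10755) = -1912 cm⁻¹.
OSPE = CFSE(oct) − CFSE(tet) = -6453 − (-1912) = -4541 cm⁻¹.

-4541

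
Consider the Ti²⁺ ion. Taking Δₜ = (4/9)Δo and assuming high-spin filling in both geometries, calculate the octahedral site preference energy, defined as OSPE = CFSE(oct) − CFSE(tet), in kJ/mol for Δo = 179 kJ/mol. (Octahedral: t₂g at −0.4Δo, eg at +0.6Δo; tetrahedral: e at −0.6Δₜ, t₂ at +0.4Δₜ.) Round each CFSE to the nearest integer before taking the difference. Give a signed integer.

-48

Ti²⁺: group 4, so d-count = 4 − 2 = 2.
Octahedral high-spin t2g^2 e_g^0: CFSE = -0.8 × 179 = -143 kJ/mol.
Tetrahedral e^2 t2^0 gives -1.2Δₜ = -1.2 × (4/9) × 179 = -95 kJ/mol.
Subtracting, OSPE = -143 − (-95) = -48 kJ/mol.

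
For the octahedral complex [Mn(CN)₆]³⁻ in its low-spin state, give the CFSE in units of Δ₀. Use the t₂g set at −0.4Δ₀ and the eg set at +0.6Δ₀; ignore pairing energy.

-1.6 Δ₀

Each CN⁻ contributes -1; 6 × (-1) = -6. With overall charge -3, Mn is in the +3 oxidation state.
Group 7 minus oxidation state +3 gives a d⁴ configuration for Mn³⁺.
Configuration: t₂g⁴ eg⁰.
CFSE = 4(-0.4Δ₀) + 0(0.6Δ₀) = -1.6Δ₀ + 0.0Δ₀ = -1.6Δ₀.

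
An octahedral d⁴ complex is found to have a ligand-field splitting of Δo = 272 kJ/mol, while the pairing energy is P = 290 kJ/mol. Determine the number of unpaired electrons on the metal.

With Δo < P the complex is high-spin.
Filling d⁴ accordingly: t₂g³ eg¹.
Unpaired electrons: 4.

4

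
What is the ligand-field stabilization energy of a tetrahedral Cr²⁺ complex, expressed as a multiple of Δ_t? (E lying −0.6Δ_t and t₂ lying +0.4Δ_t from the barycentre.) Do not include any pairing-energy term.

Cr sits in group 6; removing 2 electrons leaves Cr²⁺ with 6 − 2 = 4 d electrons.
With tetrahedral geometry the complex is necessarily high-spin.
Configuration: e² t₂².
CFSE = 2(-0.6Δ_t) + 2(0.4Δ_t) = -1.2Δ_t + 0.8Δ_t = -0.4Δ_t.

-0.4 Δ_t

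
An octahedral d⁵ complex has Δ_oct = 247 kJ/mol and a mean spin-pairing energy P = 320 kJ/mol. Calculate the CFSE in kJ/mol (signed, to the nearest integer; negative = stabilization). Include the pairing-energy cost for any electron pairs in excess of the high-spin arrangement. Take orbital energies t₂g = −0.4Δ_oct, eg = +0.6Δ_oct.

Here Δ_oct < P (247 < 320), so the high-spin state is favoured.
Filling d⁵ accordingly: t₂g³ eg².
Orbital CFSE = 0.0Δ_oct = 0.0 × 247 = 0 kJ/mol.
High-spin has no excess pairs, so no pairing correction applies.

0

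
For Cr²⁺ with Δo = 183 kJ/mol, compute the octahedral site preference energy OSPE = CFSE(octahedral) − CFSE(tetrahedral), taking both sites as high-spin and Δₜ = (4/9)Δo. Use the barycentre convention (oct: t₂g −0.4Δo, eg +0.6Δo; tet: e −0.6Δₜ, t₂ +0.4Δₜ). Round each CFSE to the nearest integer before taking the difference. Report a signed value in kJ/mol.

-77

Cr²⁺: group 6, so d-count = 6 − 2 = 4.
Octahedral high-spin t2g^3 e_g^1: CFSE = -0.6 × 183 = -110 kJ/mol.
Tetrahedral: e^2 t2^2, CFSE = 2(−0.6) + 2(+0.4) = -0.4Δₜ = -0.4 × (4/9) × 183 = -33 kJ/mol.
OSPE = -110 − (-33) = -77 kJ/mol.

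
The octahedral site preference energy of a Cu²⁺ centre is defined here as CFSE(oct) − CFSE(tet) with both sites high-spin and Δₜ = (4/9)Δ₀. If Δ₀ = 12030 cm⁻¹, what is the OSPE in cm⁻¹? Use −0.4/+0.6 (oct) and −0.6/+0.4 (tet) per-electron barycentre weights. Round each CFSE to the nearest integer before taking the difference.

-5079

Cu²⁺: group 11, so d-count = 11 − 2 = 9.
In an octahedral site d⁹ (HS) is t2g^6 e_g^3, giving CFSE(oct) = -0.6Δ₀ = -7218 cm⁻¹.
In a tetrahedral site the filling is e^4 t2^5: CFSE(tet) = -0.4Δₜ = -0.4 × (4/9)(12030) = -2139 cm⁻¹.
Subtracting, OSPE = -7218 − (-2139) = -5079 cm⁻¹.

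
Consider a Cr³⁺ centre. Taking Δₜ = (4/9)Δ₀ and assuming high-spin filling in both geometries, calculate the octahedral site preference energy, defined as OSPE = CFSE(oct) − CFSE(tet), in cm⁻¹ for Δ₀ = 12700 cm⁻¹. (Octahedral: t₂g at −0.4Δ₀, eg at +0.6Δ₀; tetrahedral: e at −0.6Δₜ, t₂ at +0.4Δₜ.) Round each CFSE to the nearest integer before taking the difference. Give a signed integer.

-10724

Group 6 minus oxidation state +3 gives a d³ configuration for Cr³⁺.
Octahedral high-spin t2g^3 e_g^0: CFSE = -1.2 × 12700 = -15240 cm⁻¹.
In a tetrahedral site the filling is e^2 t2^1: CFSE(tet) = -0.8Δₜ = -0.8 × (4/9)(12700) = -4516 cm⁻¹.
Subtracting, OSPE = -15240 − (-4516) = -10724 cm⁻¹.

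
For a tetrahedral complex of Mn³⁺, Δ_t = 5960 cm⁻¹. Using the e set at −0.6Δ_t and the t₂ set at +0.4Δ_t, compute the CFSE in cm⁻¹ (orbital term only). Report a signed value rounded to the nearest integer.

-2384

Group 7 minus oxidation state +3 gives a d⁴ configuration for Mn³⁺.
Tetrahedral splitting is small, so the complex is high-spin.
Configuration: e² t₂².
The orbital stabilization is -0.4Δ_t = -0.4 × 5960 = -2384 cm⁻¹.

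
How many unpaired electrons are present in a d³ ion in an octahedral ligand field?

3

Configuration: t₂g³ eg⁰, giving 3 unpaired electrons.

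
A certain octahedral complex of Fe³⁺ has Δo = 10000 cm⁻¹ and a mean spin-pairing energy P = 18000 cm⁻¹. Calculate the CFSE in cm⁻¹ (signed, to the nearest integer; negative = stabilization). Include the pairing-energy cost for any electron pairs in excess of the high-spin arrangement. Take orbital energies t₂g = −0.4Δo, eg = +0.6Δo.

Group 8 minus oxidation state +3 gives a d⁵ configuration for Fe³⁺.
Here Δo < P (10000 < 18000), so the high-spin state is favoured.
Configuration: t₂g³ eg².
Orbital CFSE = 0.0Δo = 0.0 × 10000 = 0 cm⁻¹.
High-spin has no excess pairs, so no pairing correction applies.

0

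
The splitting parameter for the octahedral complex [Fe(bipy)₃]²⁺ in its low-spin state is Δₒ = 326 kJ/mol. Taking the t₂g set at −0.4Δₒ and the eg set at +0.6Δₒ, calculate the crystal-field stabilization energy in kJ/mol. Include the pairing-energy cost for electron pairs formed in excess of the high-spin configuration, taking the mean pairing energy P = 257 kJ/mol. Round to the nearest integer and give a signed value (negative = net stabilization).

-268

bipy is neutral, so the +2 overall charge sits on Fe: oxidation state +2.
Fe is in group 8, so Fe²⁺ is d⁶ (8 − 2 = 6).
The d⁶ electrons fill as t₂g⁶ eg⁰.
The orbital stabilization is -2.4Δₒ = -2.4 × 326 = -782 kJ/mol.
Pairing penalty: 3 pairs vs 1 in the high-spin reference → 2 extra × P = 514 kJ/mol.
Overall CFSE = -782 + 514 = -268 kJ/mol.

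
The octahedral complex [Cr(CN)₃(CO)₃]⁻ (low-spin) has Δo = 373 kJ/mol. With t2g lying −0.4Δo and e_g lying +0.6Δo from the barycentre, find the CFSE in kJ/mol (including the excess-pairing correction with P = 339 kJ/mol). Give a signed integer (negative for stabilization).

Ligand charges: 3×(-1) from CN⁻ and 3×(+0) from CO sum to -3; with overall charge -1, Cr is +2.
Cr sits in group 6; removing 2 electrons leaves Cr²⁺ with 6 − 2 = 4 d electrons.
The d⁴ electrons fill as t2g^4 e_g^0.
Orbital CFSE = 4(-0.4) + 0(0.6) = -1.6Δo = -1.6 × 373 = -597 kJ/mol.
Relative to high-spin t2g^3 e_g^1 (0 paired), the low-spin configuration has 1 additional pair, contributing +1 × 339 = +339 kJ/mol.
Net CFSE = -597 + 339 = -258 kJ/mol.

-258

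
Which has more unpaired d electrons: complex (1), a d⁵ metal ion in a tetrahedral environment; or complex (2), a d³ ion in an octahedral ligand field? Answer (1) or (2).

(1): Tetrahedral splitting is small, so the complex is high-spin; e² t₂³ → 5 unpaired.
(2): t₂g³ eg⁰ → 3 unpaired.
So (1) has more unpaired electrons.

(1)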